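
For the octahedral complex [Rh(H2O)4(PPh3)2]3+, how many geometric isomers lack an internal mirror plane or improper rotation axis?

An octahedron has six vertices in three trans pairs; every non-trans pair is cis.
The distinct arrangements are (2 in all): PPh3 trans; PPh3 cis.
Each arrangement has an internal mirror plane or centre of symmetry, so none is chiral.

0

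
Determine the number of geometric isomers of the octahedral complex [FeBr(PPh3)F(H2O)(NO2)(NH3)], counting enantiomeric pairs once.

Systematic enumeration (placing each ligand type in turn and discarding arrangements equivalent by rotation or reflection) gives 15 geometric isomers.

15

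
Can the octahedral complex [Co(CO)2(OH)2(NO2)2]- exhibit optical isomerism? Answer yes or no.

There are 5 geometric isomers: CO trans, OH trans, NO2 trans; CO trans, OH cis, NO2 cis; CO cis, OH trans, NO2 cis; CO cis, OH cis, NO2 cis (chiral); CO cis, OH cis, NO2 trans.
One of these lacks any improper symmetry element and so occurs as an enantiomeric pair, giving 5 + 1 = 6 stereoisomers in total.

yes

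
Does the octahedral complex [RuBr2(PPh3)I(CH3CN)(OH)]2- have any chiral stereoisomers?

yes

The six octahedral sites form three mutually perpendicular trans pairs.
Systematic enumeration (placing each ligand type in turn and discarding arrangements equivalent by rotation or reflection) gives 9 geometric isomers.
Of these, 6 lack any improper symmetry element and so occur as enantiomeric pairs, giving 9 + 6 = 15 stereoisomers in total.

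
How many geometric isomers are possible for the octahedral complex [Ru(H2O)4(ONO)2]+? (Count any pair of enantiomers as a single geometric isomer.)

2

An octahedron has six vertices in three trans pairs; every non-trans pair is cis.
The distinct arrangements are (2 in all): ONO trans; ONO cis.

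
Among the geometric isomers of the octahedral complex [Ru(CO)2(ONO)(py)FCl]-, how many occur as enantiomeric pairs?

6

The six octahedral sites form three mutually perpendicular trans pairs.
Placing the ligands in turn and identifying arrangements related by rotation or reflection leaves 9 distinct geometric isomers.
Of these, 6 lack any improper symmetry element and so occur as enantiomeric pairs, giving 9 + 6 = 15 stereoisomers in total.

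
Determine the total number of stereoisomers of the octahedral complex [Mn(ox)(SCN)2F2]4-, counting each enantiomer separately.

Each ox is bidentate and must span two cis positions.
There are 3 geometric isomers: SCN cis, F trans; SCN cis, F cis (chiral); SCN trans, F cis.
One of these lacks any improper symmetry element and so occurs as an enantiomeric pair, giving 3 + 1 = 4 stereoisomers in total.

4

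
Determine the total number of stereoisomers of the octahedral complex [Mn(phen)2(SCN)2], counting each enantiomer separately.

An octahedron has six vertices in three trans pairs; every non-trans pair is cis.
Each phen is bidentate and must span two cis positions.
There are 2 geometric isomers: SCN trans; SCN cis (chiral).
One of these lacks any improper symmetry element and so occurs as an enantiomeric pair, giving 2 + 1 = 3 stereoisomers in total.

3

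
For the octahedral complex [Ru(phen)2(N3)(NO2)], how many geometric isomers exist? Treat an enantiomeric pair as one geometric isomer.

2

An octahedron has six vertices in three trans pairs; every non-trans pair is cis.
Each phen is bidentate and must span two cis positions.
Working through the distinct placements yields 2 geometric isomers: N3 and NO2 mutually trans; N3 and NO2 mutually cis (chiral).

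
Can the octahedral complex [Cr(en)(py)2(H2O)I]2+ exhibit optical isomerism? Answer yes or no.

yes

In an octahedral complex each vertex has one trans partner and four cis neighbours.
Each en is bidentate and must span two cis positions.
Systematic placement gives 4 geometric isomers: py cis (3 arrangements, 2 chiral); py trans.
Of these, 2 lack any improper symmetry element and so occur as enantiomeric pairs, giving 4 + 2 = 6 stereoisomers in total.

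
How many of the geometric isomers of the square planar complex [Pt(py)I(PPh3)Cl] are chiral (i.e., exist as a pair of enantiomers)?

The distinct arrangements are (3 in all): (Cl/PPh3 trans, I/py trans); (Cl/py trans, I/PPh3 trans); (Cl/I trans, PPh3/py trans).
Each arrangement has an internal mirror plane or centre of symmetry, so none is chiral.

0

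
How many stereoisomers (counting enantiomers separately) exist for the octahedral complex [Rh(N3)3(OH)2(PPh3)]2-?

3

An octahedron has six vertices in three trans pairs; every non-trans pair is cis.
Working through the distinct placements yields 3 geometric isomers: N3 mer, OH cis; N3 mer, OH trans; N3 fac, OH cis.
Each arrangement has an internal mirror plane or centre of symmetry, so none is chiral.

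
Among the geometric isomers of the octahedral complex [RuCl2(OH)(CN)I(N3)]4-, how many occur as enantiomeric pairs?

6

An octahedron has six vertices in three trans pairs; every non-trans pair is cis.
Systematic enumeration (placing each ligand type in turn and discarding arrangements equivalent by rotation or reflection) gives 9 geometric isomers.
Of these, 6 lack any improper symmetry element and so occur as enantiomeric pairs, giving 9 + 6 = 15 stereoisomers in total.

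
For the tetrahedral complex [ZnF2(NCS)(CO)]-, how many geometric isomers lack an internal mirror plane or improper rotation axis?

In a tetrahedral complex all four positions are equivalent and every pair of ligands is adjacent — there is no cis/trans distinction.
Only one geometric arrangement is possible.

0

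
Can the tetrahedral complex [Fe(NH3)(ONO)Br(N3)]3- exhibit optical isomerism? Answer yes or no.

All four vertices of a tetrahedron are equivalent and mutually adjacent, so cis/trans isomerism cannot arise.
Only one geometric arrangement is possible; it has no improper symmetry element, so it exists as a pair of enantiomers (2 stereoisomers).

yes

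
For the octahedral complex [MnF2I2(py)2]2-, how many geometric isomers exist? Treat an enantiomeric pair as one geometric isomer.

5

An octahedron has six vertices in three trans pairs; every non-trans pair is cis.
Working through the distinct placements yields 5 geometric isomers: F trans, I trans, py trans; F trans, I cis, py cis; F cis, I cis, py trans; F cis, I cis, py cis (chiral); F cis, I trans, py cis.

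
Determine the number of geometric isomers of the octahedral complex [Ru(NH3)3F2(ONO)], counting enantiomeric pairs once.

An octahedron has six vertices in three trans pairs; every non-trans pair is cis.
Working through the distinct placements yields 3 geometric isomers: NH3 mer, F trans; NH3 fac, F cis; NH3 mer, F cis.

3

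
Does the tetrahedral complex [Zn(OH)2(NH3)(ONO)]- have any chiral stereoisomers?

All four vertices of a tetrahedron are equivalent and mutually adjacent, so cis/trans isomerism cannot arise.
Only one geometric arrangement is possible.

no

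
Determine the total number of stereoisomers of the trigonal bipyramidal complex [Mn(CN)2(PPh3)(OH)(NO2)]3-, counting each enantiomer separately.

10

Exhaustive case analysis gives 7 geometric isomers.
Of these, 3 lack any improper symmetry element and so occur as enantiomeric pairs, giving 7 + 3 = 10 stereoisomers in total.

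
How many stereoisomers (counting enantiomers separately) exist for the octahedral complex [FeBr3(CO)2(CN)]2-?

3

There are 3 geometric isomers: Br mer, CO trans; Br mer, CO cis; Br fac, CO cis.
Each arrangement has an internal mirror plane or centre of symmetry, so none is chiral.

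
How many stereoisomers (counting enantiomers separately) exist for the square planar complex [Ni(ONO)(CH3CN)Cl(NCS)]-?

3

A square has two trans pairs of vertices; adjacent vertices are cis.
There are 3 geometric isomers: (CH3CN/NCS trans, Cl/ONO trans); (CH3CN/ONO trans, Cl/NCS trans); (CH3CN/Cl trans, NCS/ONO trans).
Each arrangement has an internal mirror plane or centre of symmetry, so none is chiral.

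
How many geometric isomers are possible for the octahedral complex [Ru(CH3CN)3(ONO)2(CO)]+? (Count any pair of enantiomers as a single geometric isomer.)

An octahedron has six vertices in three trans pairs; every non-trans pair is cis.
There are 3 geometric isomers: CH3CN mer, ONO trans; CH3CN mer, ONO cis; CH3CN fac, ONO cis.

3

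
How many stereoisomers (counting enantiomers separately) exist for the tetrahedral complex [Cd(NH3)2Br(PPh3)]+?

1

In a tetrahedral complex all four positions are equivalent and every pair of ligands is adjacent — there is no cis/trans distinction.
Only one geometric arrangement is possible.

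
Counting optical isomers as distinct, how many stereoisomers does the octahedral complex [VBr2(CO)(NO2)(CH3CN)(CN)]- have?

15

In an octahedral complex each vertex has one trans partner and four cis neighbours.
Exhaustive case analysis gives 9 geometric isomers.
Of these, 6 lack any improper symmetry element and so occur as enantiomeric pairs, giving 9 + 6 = 15 stereoisomers in total.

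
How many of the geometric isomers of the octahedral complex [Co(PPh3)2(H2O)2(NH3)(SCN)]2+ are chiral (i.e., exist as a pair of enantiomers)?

In an octahedral complex each vertex has one trans partner and four cis neighbours.
Systematic placement gives 6 geometric isomers: PPh3 cis, H2O trans; PPh3 trans, H2O trans; PPh3 cis, H2O cis (3 arrangements, 2 chiral); PPh3 trans, H2O cis.
Of these, 2 lack any improper symmetry element and so occur as enantiomeric pairs, giving 6 + 2 = 8 stereoisomers in total.

2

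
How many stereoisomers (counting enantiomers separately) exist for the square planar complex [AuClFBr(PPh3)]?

3

A square has two trans pairs of vertices; adjacent vertices are cis.
The distinct arrangements are (3 in all): (Br/F trans, Cl/PPh3 trans); (Br/PPh3 trans, Cl/F trans); (Br/Cl trans, F/PPh3 trans).
Each arrangement has an internal mirror plane or centre of symmetry, so none is chiral.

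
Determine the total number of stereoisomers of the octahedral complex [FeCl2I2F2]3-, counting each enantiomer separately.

The six octahedral sites form three mutually perpendicular trans pairs.
There are 5 geometric isomers: Cl trans, I trans, F trans; Cl trans, I cis, F cis; Cl cis, I trans, F cis; Cl cis, I cis, F cis (chiral); Cl cis, I cis, F trans.
One of these lacks any improper symmetry element and so occurs as an enantiomeric pair, giving 5 + 1 = 6 stereoisomers in total.

6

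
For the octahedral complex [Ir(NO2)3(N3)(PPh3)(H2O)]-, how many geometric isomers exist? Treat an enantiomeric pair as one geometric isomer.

There are 4 geometric isomers: NO2 mer (3 arrangements); NO2 fac (chiral).

4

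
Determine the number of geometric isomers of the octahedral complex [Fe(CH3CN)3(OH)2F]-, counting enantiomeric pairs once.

Working through the distinct placements yields 3 geometric isomers: CH3CN mer, OH trans; CH3CN mer, OH cis; CH3CN fac, OH cis.

3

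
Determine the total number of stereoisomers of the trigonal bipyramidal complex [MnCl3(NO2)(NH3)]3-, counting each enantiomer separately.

A trigonal bipyramid has two axial and three equatorial sites, which are chemically inequivalent.
Systematic placement gives 4 geometric isomers: NO2 equatorial, NH3 equatorial; NO2 equatorial, NH3 axial; NO2 axial, NH3 equatorial; NO2 axial, NH3 axial.
Each arrangement has an internal mirror plane or centre of symmetry, so none is chiral.

4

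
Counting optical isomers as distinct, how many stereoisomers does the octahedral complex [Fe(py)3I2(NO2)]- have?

An octahedron has six vertices in three trans pairs; every non-trans pair is cis.
Working through the distinct placements yields 3 geometric isomers: py mer, I trans; py mer, I cis; py fac, I cis.
Each arrangement has an internal mirror plane or centre of symmetry, so none is chiral.

3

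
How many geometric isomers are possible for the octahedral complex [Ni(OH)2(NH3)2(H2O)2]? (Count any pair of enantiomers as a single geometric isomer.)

5

The six octahedral sites form three mutually perpendicular trans pairs.
Working through the distinct placements yields 5 geometric isomers: OH trans, NH3 trans, H2O trans; OH cis, NH3 cis, H2O trans; OH trans, NH3 cis, H2O cis; OH cis, NH3 cis, H2O cis (chiral); OH cis, NH3 trans, H2O cis.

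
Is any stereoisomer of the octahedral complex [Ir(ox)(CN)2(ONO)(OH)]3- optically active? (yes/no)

yes

The six octahedral sites form three mutually perpendicular trans pairs.
Each ox is bidentate and must span two cis positions.
Systematic placement gives 4 geometric isomers: CN trans; CN cis (3 arrangements, 2 chiral).
Of these, 2 lack any improper symmetry element and so occur as enantiomeric pairs, giving 4 + 2 = 6 stereoisomers in total.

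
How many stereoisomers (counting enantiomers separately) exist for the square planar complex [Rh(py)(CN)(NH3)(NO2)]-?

A square has two trans pairs of vertices; adjacent vertices are cis.
Systematic placement gives 3 geometric isomers: (CN/NO2 trans, NH3/py trans); (CN/py trans, NH3/NO2 trans); (CN/NH3 trans, NO2/py trans).
Each arrangement has an internal mirror plane or centre of symmetry, so none is chiral.

3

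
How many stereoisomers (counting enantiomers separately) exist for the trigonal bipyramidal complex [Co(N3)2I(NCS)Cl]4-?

10

Placing the ligands in turn and identifying arrangements related by rotation or reflection leaves 7 distinct geometric isomers.
Of these, 3 lack any improper symmetry element and so occur as enantiomeric pairs, giving 7 + 3 = 10 stereoisomers in total.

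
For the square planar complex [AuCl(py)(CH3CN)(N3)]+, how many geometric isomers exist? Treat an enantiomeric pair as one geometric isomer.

A square has two trans pairs of vertices; adjacent vertices are cis.
The distinct arrangements are (3 in all): (CH3CN/N3 trans, Cl/py trans); (CH3CN/py trans, Cl/N3 trans); (CH3CN/Cl trans, N3/py trans).

3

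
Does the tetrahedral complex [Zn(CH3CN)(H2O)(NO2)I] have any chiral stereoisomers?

yes

In a tetrahedral complex all four positions are equivalent and every pair of ligands is adjacent — there is no cis/trans distinction.
Only one geometric arrangement is possible; it has no improper symmetry element, so it exists as a pair of enantiomers (2 stereoisomers).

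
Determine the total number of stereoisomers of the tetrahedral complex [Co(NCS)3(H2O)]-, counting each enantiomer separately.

1

All four vertices of a tetrahedron are equivalent and mutually adjacent, so cis/trans isomerism cannot arise.
Only one geometric arrangement is possible.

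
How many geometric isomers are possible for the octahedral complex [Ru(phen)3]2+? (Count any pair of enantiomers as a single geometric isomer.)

1

In an octahedral complex each vertex has one trans partner and four cis neighbours.
Each phen is bidentate and must span two cis positions.
Only one geometric arrangement is possible; it has no improper symmetry element, so it exists as a pair of enantiomers (2 stereoisomers).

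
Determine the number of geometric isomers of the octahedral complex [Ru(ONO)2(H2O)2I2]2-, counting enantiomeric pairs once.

5

The six octahedral sites form three mutually perpendicular trans pairs.
Systematic placement gives 5 geometric isomers: ONO trans, H2O trans, I trans; ONO cis, H2O trans, I cis; ONO trans, H2O cis, I cis; ONO cis, H2O cis, I cis (chiral); ONO cis, H2O cis, I trans.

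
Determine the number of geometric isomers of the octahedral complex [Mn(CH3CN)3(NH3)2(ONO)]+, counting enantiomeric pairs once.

3

The six octahedral sites form three mutually perpendicular trans pairs.
There are 3 geometric isomers: CH3CN mer, NH3 cis; CH3CN mer, NH3 trans; CH3CN fac, NH3 cis.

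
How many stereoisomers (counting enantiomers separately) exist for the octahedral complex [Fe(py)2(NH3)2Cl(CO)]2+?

In an octahedral complex each vertex has one trans partner and four cis neighbours.
The distinct arrangements are (6 in all): py trans, NH3 trans; py cis, NH3 cis (3 arrangements, 2 chiral); py trans, NH3 cis; py cis, NH3 trans.
Of these, 2 lack any improper symmetry element and so occur as enantiomeric pairs, giving 6 + 2 = 8 stereoisomers in total.

8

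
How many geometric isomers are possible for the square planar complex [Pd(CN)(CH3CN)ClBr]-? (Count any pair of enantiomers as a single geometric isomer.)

In a square planar complex each vertex has one trans partner and two cis neighbours.
The distinct arrangements are (3 in all): (Br/CN trans, CH3CN/Cl trans); (Br/Cl trans, CH3CN/CN trans); (Br/CH3CN trans, CN/Cl trans).

3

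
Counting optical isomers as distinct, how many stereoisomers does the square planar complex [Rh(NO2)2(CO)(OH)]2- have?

2

In a square planar complex each vertex has one trans partner and two cis neighbours.
The distinct arrangements are (2 in all): NO2 cis; NO2 trans.
Each arrangement has an internal mirror plane or centre of symmetry, so none is chiral.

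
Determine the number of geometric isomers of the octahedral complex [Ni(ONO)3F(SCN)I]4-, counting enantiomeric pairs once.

The distinct arrangements are (4 in all): ONO mer (3 arrangements); ONO fac (chiral).

4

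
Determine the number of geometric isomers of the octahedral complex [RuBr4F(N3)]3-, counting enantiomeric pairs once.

2

An octahedron has six vertices in three trans pairs; every non-trans pair is cis.
There are 2 geometric isomers: F and N3 mutually trans; F and N3 mutually cis.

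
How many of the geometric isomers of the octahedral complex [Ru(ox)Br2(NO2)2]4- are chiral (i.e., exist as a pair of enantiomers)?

Each ox is bidentate and must span two cis positions.
Working through the distinct placements yields 3 geometric isomers: Br trans, NO2 cis; Br cis, NO2 cis (chiral); Br cis, NO2 trans.
One of these lacks any improper symmetry element and so occurs as an enantiomeric pair, giving 3 + 1 = 4 stereoisomers in total.

1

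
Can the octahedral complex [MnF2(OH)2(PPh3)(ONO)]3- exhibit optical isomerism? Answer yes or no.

An octahedron has six vertices in three trans pairs; every non-trans pair is cis.
The distinct arrangements are (6 in all): F trans, OH trans; F trans, OH cis; F cis, OH cis (3 arrangements, 2 chiral); F cis, OH trans.
Of these, 2 lack any improper symmetry element and so occur as enantiomeric pairs, giving 6 + 2 = 8 stereoisomers in total.

yes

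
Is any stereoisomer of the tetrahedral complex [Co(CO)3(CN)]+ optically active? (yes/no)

no

Only one geometric arrangement is possible.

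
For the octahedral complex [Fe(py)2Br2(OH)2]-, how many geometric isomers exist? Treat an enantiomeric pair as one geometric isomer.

An octahedron has six vertices in three trans pairs; every non-trans pair is cis.
Working through the distinct placements yields 5 geometric isomers: py trans, Br trans, OH trans; py cis, Br trans, OH cis; py trans, Br cis, OH cis; py cis, Br cis, OH cis (chiral); py cis, Br cis, OH trans.

5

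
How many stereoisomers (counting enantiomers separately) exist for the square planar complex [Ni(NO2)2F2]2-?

2

Working through the distinct placements yields 2 geometric isomers: NO2 cis; NO2 trans.
Each arrangement has an internal mirror plane or centre of symmetry, so none is chiral.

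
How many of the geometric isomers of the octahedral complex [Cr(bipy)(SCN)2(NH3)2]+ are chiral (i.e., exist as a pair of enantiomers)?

1

The six octahedral sites form three mutually perpendicular trans pairs.
Each bipy is bidentate and must span two cis positions.
The distinct arrangements are (3 in all): SCN cis, NH3 trans; SCN cis, NH3 cis (chiral); SCN trans, NH3 cis.
One of these lacks any improper symmetry element and so occurs as an enantiomeric pair, giving 3 + 1 = 4 stereoisomers in total.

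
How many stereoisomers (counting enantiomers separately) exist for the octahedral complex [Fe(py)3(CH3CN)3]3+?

2

An octahedron has six vertices in three trans pairs; every non-trans pair is cis.
Systematic placement gives 2 geometric isomers: py mer; py fac.
Each arrangement has an internal mirror plane or centre of symmetry, so none is chiral.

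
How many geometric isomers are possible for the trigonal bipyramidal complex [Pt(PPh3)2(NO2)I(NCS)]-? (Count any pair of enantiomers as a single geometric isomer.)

Exhaustive case analysis gives 7 geometric isomers.

7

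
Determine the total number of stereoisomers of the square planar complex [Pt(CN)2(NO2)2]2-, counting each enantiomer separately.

2

In a square planar complex each vertex has one trans partner and two cis neighbours.
Systematic placement gives 2 geometric isomers: CN cis; CN trans.
Each arrangement has an internal mirror plane or centre of symmetry, so none is chiral.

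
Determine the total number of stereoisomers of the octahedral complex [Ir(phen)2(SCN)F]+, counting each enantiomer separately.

An octahedron has six vertices in three trans pairs; every non-trans pair is cis.
Each phen is bidentate and must span two cis positions.
Systematic placement gives 2 geometric isomers: SCN and F mutually trans; SCN and F mutually cis (chiral).
One of these lacks any improper symmetry element and so occurs as an enantiomeric pair, giving 2 + 1 = 3 stereoisomers in total.

3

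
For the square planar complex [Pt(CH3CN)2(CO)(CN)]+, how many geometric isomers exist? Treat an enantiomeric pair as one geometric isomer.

2

A square has two trans pairs of vertices; adjacent vertices are cis.
There are 2 geometric isomers: CH3CN cis; CH3CN trans.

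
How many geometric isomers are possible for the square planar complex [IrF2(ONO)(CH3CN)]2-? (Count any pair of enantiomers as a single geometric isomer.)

2

In a square planar complex each vertex has one trans partner and two cis neighbours.
Systematic placement gives 2 geometric isomers: F cis; F trans.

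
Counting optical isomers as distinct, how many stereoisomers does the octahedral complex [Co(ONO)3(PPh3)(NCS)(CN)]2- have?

5

Working through the distinct placements yields 4 geometric isomers: ONO mer (3 arrangements); ONO fac (chiral).
One of these lacks any improper symmetry element and so occurs as an enantiomeric pair, giving 4 + 1 = 5 stereoisomers in total.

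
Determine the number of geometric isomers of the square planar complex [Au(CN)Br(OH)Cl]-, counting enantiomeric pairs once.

A square has two trans pairs of vertices; adjacent vertices are cis.
Systematic placement gives 3 geometric isomers: (Br/Cl trans, CN/OH trans); (Br/OH trans, CN/Cl trans); (Br/CN trans, Cl/OH trans).

3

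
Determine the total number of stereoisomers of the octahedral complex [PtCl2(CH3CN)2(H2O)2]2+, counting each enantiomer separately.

6

The six octahedral sites form three mutually perpendicular trans pairs.
There are 5 geometric isomers: Cl trans, CH3CN trans, H2O trans; Cl cis, CH3CN trans, H2O cis; Cl cis, CH3CN cis, H2O trans; Cl cis, CH3CN cis, H2O cis (chiral); Cl trans, CH3CN cis, H2O cis.
One of these lacks any improper symmetry element and so occurs as an enantiomeric pair, giving 5 + 1 = 6 stereoisomers in total.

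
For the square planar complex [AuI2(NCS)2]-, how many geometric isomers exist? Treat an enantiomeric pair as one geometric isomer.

In a square planar complex each vertex has one trans partner and two cis neighbours.
There are 2 geometric isomers: I cis; I trans.

2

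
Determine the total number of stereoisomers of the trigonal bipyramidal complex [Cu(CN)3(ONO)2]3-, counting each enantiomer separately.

A trigonal bipyramid has two axial and three equatorial sites, which are chemically inequivalent.
There are 3 geometric isomers: ONO both equatorial; ONO one axial, one equatorial; ONO both axial.
Each arrangement has an internal mirror plane or centre of symmetry, so none is chiral.

3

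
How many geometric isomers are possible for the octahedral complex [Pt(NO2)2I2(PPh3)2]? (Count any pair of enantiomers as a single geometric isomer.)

An octahedron has six vertices in three trans pairs; every non-trans pair is cis.
The distinct arrangements are (5 in all): NO2 trans, I trans, PPh3 trans; NO2 cis, I trans, PPh3 cis; NO2 cis, I cis, PPh3 trans; NO2 cis, I cis, PPh3 cis (chiral); NO2 trans, I cis, PPh3 cis.

5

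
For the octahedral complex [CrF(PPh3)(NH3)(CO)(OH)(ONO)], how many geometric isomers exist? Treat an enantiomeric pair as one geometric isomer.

An octahedron has six vertices in three trans pairs; every non-trans pair is cis.
Systematic enumeration (placing each ligand type in turn and discarding arrangements equivalent by rotation or reflection) gives 15 geometric isomers.

15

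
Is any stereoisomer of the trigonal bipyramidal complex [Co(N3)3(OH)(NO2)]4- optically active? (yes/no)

A trigonal bipyramid has two axial and three equatorial sites, which are chemically inequivalent.
The distinct arrangements are (4 in all): OH equatorial, NO2 equatorial; OH equatorial, NO2 axial; OH axial, NO2 equatorial; OH axial, NO2 axial.
Each arrangement has an internal mirror plane or centre of symmetry, so none is chiral.

no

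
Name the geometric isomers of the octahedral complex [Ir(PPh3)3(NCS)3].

fac and mer

The distinct arrangements are (2 in all): PPh3 mer; PPh3 fac.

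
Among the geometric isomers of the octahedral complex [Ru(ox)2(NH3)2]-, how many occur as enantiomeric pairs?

1

Each ox is bidentate and must span two cis positions.
Systematic placement gives 2 geometric isomers: NH3 trans; NH3 cis (chiral).
One of these lacks any improper symmetry element and so occurs as an enantiomeric pair, giving 2 + 1 = 3 stereoisomers in total.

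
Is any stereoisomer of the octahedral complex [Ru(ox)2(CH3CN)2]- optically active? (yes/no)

yes

In an octahedral complex each vertex has one trans partner and four cis neighbours.
Each ox is bidentate and must span two cis positions.
There are 2 geometric isomers: CH3CN trans; CH3CN cis (chiral).
One of these lacks any improper symmetry element and so occurs as an enantiomeric pair, giving 2 + 1 = 3 stereoisomers in total.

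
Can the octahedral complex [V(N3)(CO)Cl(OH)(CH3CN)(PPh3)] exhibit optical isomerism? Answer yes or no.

yes

An octahedron has six vertices in three trans pairs; every non-trans pair is cis.
Exhaustive case analysis gives 15 geometric isomers.
Of these, 15 lack any improper symmetry element and so occur as enantiomeric pairs, giving 15 + 15 = 30 stereoisomers in total.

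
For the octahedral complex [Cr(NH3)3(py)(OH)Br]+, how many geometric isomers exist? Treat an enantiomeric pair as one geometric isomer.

4

In an octahedral complex each vertex has one trans partner and four cis neighbours.
The distinct arrangements are (4 in all): NH3 mer (3 arrangements); NH3 fac (chiral).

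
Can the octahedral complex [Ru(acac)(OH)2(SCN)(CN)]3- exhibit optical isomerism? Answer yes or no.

yes

An octahedron has six vertices in three trans pairs; every non-trans pair is cis.
Each acac is bidentate and must span two cis positions.
Systematic placement gives 4 geometric isomers: OH cis (3 arrangements, 2 chiral); OH trans.
Of these, 2 lack any improper symmetry element and so occur as enantiomeric pairs, giving 4 + 2 = 6 stereoisomers in total.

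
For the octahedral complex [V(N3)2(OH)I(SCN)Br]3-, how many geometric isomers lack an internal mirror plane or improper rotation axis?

6

An octahedron has six vertices in three trans pairs; every non-trans pair is cis.
Systematic enumeration (placing each ligand type in turn and discarding arrangements equivalent by rotation or reflection) gives 9 geometric isomers.
Of these, 6 lack any improper symmetry element and so occur as enantiomeric pairs, giving 9 + 6 = 15 stereoisomers in total.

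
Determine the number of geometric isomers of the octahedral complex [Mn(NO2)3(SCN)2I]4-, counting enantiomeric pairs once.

Working through the distinct placements yields 3 geometric isomers: NO2 mer, SCN trans; NO2 fac, SCN cis; NO2 mer, SCN cis.

3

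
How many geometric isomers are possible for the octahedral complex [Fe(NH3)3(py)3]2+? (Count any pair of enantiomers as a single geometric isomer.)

2

In an octahedral complex each vertex has one trans partner and four cis neighbours.
The distinct arrangements are (2 in all): NH3 mer; NH3 fac.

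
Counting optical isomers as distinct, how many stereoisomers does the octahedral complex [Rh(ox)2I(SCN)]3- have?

3

An octahedron has six vertices in three trans pairs; every non-trans pair is cis.
Each ox is bidentate and must span two cis positions.
Working through the distinct placements yields 2 geometric isomers: I and SCN mutually trans; I and SCN mutually cis (chiral).
One of these lacks any improper symmetry element and so occurs as an enantiomeric pair, giving 2 + 1 = 3 stereoisomers in total.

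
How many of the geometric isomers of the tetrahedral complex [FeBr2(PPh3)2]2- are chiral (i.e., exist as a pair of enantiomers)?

0

In a tetrahedral complex all four positions are equivalent and every pair of ligands is adjacent — there is no cis/trans distinction.
Only one geometric arrangement is possible.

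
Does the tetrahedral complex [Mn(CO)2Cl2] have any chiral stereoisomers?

In a tetrahedral complex all four positions are equivalent and every pair of ligands is adjacent — there is no cis/trans distinction.
Only one geometric arrangement is possible.

no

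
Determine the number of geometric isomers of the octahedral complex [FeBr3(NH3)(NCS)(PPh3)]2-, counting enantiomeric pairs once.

4

In an octahedral complex each vertex has one trans partner and four cis neighbours.
The distinct arrangements are (4 in all): Br mer (3 arrangements); Br fac (chiral).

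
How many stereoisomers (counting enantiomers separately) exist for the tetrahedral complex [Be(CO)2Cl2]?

1

All four vertices of a tetrahedron are equivalent and mutually adjacent, so cis/trans isomerism cannot arise.
Only one geometric arrangement is possible.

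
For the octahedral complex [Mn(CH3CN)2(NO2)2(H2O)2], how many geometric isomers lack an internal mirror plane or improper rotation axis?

Systematic placement gives 5 geometric isomers: CH3CN trans, NO2 trans, H2O trans; CH3CN trans, NO2 cis, H2O cis; CH3CN cis, NO2 trans, H2O cis; CH3CN cis, NO2 cis, H2O cis (chiral); CH3CN cis, NO2 cis, H2O trans.
One of these lacks any improper symmetry element and so occurs as an enantiomeric pair, giving 5 + 1 = 6 stereoisomers in total.

1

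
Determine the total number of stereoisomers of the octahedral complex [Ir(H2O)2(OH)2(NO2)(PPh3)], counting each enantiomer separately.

8

The six octahedral sites form three mutually perpendicular trans pairs.
There are 6 geometric isomers: H2O trans, OH cis; H2O trans, OH trans; H2O cis, OH cis (3 arrangements, 2 chiral); H2O cis, OH trans.
Of these, 2 lack any improper symmetry element and so occur as enantiomeric pairs, giving 6 + 2 = 8 stereoisomers in total.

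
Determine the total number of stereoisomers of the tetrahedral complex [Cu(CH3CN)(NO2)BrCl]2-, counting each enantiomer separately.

2

All four vertices of a tetrahedron are equivalent and mutually adjacent, so cis/trans isomerism cannot arise.
Only one geometric arrangement is possible; it has no improper symmetry element, so it exists as a pair of enantiomers (2 stereoisomers).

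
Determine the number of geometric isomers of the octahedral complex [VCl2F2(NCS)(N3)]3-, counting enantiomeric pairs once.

6

An octahedron has six vertices in three trans pairs; every non-trans pair is cis.
There are 6 geometric isomers: Cl trans, F trans; Cl trans, F cis; Cl cis, F cis (3 arrangements, 2 chiral); Cl cis, F trans.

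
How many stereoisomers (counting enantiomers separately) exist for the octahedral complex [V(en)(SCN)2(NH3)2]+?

4

In an octahedral complex each vertex has one trans partner and four cis neighbours.
Each en is bidentate and must span two cis positions.
Systematic placement gives 3 geometric isomers: SCN cis, NH3 trans; SCN cis, NH3 cis (chiral); SCN trans, NH3 cis.
One of these lacks any improper symmetry element and so occurs as an enantiomeric pair, giving 3 + 1 = 4 stereoisomers in total.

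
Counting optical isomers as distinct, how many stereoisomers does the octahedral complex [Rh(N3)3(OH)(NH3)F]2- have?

In an octahedral complex each vertex has one trans partner and four cis neighbours.
Systematic placement gives 4 geometric isomers: N3 mer (3 arrangements); N3 fac (chiral).
One of these lacks any improper symmetry element and so occurs as an enantiomeric pair, giving 4 + 1 = 5 stereoisomers in total.

5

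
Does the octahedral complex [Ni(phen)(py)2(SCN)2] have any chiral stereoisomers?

yes

In an octahedral complex each vertex has one trans partner and four cis neighbours.
Each phen is bidentate and must span two cis positions.
Systematic placement gives 3 geometric isomers: py cis, SCN trans; py trans, SCN cis; py cis, SCN cis (chiral).
One of these lacks any improper symmetry element and so occurs as an enantiomeric pair, giving 3 + 1 = 4 stereoisomers in total.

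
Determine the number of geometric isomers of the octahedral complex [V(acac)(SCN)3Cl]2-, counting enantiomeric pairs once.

2

In an octahedral complex each vertex has one trans partner and four cis neighbours.
Each acac is bidentate and must span two cis positions.
The distinct arrangements are (2 in all): SCN fac; SCN mer.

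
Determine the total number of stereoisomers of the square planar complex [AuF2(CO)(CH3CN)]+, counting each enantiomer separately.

2

A square has two trans pairs of vertices; adjacent vertices are cis.
Working through the distinct placements yields 2 geometric isomers: F cis; F trans.
Each arrangement has an internal mirror plane or centre of symmetry, so none is chiral.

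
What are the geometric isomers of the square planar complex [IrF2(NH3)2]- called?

In a square planar complex each vertex has one trans partner and two cis neighbours.
The distinct arrangements are (2 in all): F cis; F trans.

cis and trans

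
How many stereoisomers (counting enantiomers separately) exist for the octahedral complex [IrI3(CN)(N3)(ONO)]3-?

5

In an octahedral complex each vertex has one trans partner and four cis neighbours.
Systematic placement gives 4 geometric isomers: I mer (3 arrangements); I fac (chiral).
One of these lacks any improper symmetry element and so occurs as an enantiomeric pair, giving 4 + 1 = 5 stereoisomers in total.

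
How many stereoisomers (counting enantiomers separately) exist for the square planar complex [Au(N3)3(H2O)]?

A square has two trans pairs of vertices; adjacent vertices are cis.
Only one geometric arrangement is possible.

1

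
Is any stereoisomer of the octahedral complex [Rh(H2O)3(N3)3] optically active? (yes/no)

no

In an octahedral complex each vertex has one trans partner and four cis neighbours.
Working through the distinct placements yields 2 geometric isomers: H2O mer; H2O fac.
Each arrangement has an internal mirror plane or centre of symmetry, so none is chiral.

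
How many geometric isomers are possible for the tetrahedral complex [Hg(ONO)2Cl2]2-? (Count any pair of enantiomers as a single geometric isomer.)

In a tetrahedral complex all four positions are equivalent and every pair of ligands is adjacent — there is no cis/trans distinction.
Only one geometric arrangement is possible.

1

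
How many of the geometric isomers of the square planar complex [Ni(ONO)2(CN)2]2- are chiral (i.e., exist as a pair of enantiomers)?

0

A square has two trans pairs of vertices; adjacent vertices are cis.
Systematic placement gives 2 geometric isomers: ONO cis; ONO trans.
Each arrangement has an internal mirror plane or centre of symmetry, so none is chiral.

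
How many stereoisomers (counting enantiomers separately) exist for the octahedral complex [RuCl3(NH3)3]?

Systematic placement gives 2 geometric isomers: Cl mer; Cl fac.
Each arrangement has an internal mirror plane or centre of symmetry, so none is chiral.

2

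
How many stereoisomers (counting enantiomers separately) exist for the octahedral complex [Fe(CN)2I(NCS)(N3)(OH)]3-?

15

In an octahedral complex each vertex has one trans partner and four cis neighbours.
Placing the ligands in turn and identifying arrangements related by rotation or reflection leaves 9 distinct geometric isomers.
Of these, 6 lack any improper symmetry element and so occur as enantiomeric pairs, giving 9 + 6 = 15 stereoisomers in total.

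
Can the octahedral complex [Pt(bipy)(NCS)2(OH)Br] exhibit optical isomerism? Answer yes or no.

An octahedron has six vertices in three trans pairs; every non-trans pair is cis.
Each bipy is bidentate and must span two cis positions.
Working through the distinct placements yields 4 geometric isomers: NCS cis (3 arrangements, 2 chiral); NCS trans.
Of these, 2 lack any improper symmetry element and so occur as enantiomeric pairs, giving 4 + 2 = 6 stereoisomers in total.

yes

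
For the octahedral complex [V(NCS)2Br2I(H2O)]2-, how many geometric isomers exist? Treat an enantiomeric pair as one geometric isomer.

An octahedron has six vertices in three trans pairs; every non-trans pair is cis.
Systematic placement gives 6 geometric isomers: NCS trans, Br trans; NCS cis, Br trans; NCS trans, Br cis; NCS cis, Br cis (3 arrangements, 2 chiral).

6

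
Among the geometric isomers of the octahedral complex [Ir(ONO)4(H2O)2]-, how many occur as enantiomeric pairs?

In an octahedral complex each vertex has one trans partner and four cis neighbours.
Systematic placement gives 2 geometric isomers: H2O trans; H2O cis.
Each arrangement has an internal mirror plane or centre of symmetry, so none is chiral.

0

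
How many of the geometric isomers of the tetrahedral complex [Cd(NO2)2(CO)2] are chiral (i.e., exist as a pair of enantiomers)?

All four vertices of a tetrahedron are equivalent and mutually adjacent, so cis/trans isomerism cannot arise.
Only one geometric arrangement is possible.

0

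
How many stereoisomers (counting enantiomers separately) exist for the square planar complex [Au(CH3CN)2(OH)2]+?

2

A square has two trans pairs of vertices; adjacent vertices are cis.
The distinct arrangements are (2 in all): CH3CN cis; CH3CN trans.
Each arrangement has an internal mirror plane or centre of symmetry, so none is chiral.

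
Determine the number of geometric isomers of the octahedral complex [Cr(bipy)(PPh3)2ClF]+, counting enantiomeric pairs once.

Each bipy is bidentate and must span two cis positions.
Systematic placement gives 4 geometric isomers: PPh3 cis (3 arrangements, 2 chiral); PPh3 trans.

4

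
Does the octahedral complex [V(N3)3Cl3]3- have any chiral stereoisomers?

no

The six octahedral sites form three mutually perpendicular trans pairs.
There are 2 geometric isomers: N3 mer; N3 fac.
Each arrangement has an internal mirror plane or centre of symmetry, so none is chiral.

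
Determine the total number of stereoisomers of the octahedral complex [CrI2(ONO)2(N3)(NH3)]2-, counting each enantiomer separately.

In an octahedral complex each vertex has one trans partner and four cis neighbours.
The distinct arrangements are (6 in all): I trans, ONO trans; I trans, ONO cis; I cis, ONO trans; I cis, ONO cis (3 arrangements, 2 chiral).
Of these, 2 lack any improper symmetry element and so occur as enantiomeric pairs, giving 6 + 2 = 8 stereoisomers in total.

8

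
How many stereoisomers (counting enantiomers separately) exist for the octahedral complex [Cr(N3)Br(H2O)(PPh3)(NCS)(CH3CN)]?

30

The six octahedral sites form three mutually perpendicular trans pairs.
Placing the ligands in turn and identifying arrangements related by rotation or reflection leaves 15 distinct geometric isomers.
Of these, 15 lack any improper symmetry element and so occur as enantiomeric pairs, giving 15 + 15 = 30 stereoisomers in total.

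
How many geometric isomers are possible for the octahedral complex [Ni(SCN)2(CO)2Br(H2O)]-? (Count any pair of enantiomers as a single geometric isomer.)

Working through the distinct placements yields 6 geometric isomers: SCN trans, CO cis; SCN cis, CO cis (3 arrangements, 2 chiral); SCN trans, CO trans; SCN cis, CO trans.

6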